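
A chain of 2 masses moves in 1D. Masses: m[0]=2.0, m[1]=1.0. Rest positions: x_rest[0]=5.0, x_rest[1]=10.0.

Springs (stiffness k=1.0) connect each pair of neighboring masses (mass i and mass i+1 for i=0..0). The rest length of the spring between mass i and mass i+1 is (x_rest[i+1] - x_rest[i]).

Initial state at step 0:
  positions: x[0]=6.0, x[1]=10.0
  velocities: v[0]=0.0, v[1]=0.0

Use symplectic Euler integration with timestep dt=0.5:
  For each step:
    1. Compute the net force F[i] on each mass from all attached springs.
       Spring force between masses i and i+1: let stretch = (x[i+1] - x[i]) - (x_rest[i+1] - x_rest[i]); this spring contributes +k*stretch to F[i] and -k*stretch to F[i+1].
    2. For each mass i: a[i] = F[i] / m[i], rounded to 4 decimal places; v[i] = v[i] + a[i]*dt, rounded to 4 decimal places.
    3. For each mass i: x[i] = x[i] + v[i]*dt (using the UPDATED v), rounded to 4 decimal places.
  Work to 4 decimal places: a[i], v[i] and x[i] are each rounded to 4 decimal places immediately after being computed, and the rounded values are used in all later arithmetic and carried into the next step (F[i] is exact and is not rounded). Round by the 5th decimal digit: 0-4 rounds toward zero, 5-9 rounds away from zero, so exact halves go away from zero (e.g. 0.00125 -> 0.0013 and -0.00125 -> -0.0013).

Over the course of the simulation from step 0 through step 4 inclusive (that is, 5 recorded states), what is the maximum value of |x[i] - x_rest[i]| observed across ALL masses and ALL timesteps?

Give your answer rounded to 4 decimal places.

Step 0: x=[6.0000 10.0000] v=[0.0000 0.0000]
Step 1: x=[5.8750 10.2500] v=[-0.2500 0.5000]
Step 2: x=[5.6719 10.6563] v=[-0.4063 0.8125]
Step 3: x=[5.4668 11.0665] v=[-0.4102 0.8203]
Step 4: x=[5.3367 11.3268] v=[-0.2603 0.5205]
Max displacement = 1.3268

Answer: 1.3268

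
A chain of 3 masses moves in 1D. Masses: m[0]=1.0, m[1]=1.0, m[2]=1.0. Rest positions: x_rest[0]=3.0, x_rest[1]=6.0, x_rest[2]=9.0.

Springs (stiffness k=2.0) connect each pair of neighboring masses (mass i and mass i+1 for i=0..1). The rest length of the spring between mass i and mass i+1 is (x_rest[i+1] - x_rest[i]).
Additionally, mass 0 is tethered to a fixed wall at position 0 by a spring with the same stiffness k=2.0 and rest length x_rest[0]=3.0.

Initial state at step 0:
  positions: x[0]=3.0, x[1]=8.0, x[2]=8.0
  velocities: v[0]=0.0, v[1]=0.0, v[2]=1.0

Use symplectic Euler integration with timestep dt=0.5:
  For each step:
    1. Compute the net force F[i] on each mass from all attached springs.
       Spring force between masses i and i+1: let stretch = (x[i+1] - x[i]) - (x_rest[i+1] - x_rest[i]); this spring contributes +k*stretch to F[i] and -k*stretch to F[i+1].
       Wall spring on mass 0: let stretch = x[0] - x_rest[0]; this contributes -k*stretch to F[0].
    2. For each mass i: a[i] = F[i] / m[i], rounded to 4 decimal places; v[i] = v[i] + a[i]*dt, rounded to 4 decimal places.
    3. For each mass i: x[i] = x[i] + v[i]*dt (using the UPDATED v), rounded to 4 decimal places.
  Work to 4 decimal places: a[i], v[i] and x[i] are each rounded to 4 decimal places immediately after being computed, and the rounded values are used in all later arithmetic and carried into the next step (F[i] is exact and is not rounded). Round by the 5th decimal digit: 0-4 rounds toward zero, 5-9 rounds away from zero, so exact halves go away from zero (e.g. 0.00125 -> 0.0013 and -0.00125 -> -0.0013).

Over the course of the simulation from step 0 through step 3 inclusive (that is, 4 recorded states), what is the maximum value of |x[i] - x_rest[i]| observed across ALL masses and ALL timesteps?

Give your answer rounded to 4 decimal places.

Step 0: x=[3.0000 8.0000 8.0000] v=[0.0000 0.0000 1.0000]
Step 1: x=[4.0000 5.5000 10.0000] v=[2.0000 -5.0000 4.0000]
Step 2: x=[3.7500 4.5000 11.2500] v=[-0.5000 -2.0000 2.5000]
Step 3: x=[2.0000 6.5000 10.6250] v=[-3.5000 4.0000 -1.2500]
Max displacement = 2.2500

Answer: 2.2500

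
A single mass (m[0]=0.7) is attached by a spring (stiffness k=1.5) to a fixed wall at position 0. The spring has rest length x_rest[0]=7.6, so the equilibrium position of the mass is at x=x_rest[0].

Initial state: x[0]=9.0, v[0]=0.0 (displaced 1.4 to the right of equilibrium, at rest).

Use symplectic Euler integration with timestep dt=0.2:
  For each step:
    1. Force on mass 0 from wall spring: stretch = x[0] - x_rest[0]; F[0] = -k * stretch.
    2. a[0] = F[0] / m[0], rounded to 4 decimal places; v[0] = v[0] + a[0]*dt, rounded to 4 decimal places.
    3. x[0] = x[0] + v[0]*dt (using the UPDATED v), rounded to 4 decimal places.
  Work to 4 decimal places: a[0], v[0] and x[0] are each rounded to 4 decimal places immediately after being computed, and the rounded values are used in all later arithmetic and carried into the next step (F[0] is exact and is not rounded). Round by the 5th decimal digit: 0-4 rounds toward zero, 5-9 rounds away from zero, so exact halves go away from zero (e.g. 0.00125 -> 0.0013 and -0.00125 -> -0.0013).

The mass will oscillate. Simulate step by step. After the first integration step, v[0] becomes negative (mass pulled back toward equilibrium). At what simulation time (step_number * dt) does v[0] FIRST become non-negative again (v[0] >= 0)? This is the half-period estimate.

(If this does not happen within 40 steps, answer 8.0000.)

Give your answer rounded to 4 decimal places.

Answer: 2.2000

Derivation:
Step 0: x=[9.0000] v=[0.0000]
Step 1: x=[8.8800] v=[-0.6000]
Step 2: x=[8.6503] v=[-1.1486]
Step 3: x=[8.3306] v=[-1.5987]
Step 4: x=[7.9482] v=[-1.9118]
Step 5: x=[7.5360] v=[-2.0610]
Step 6: x=[7.1293] v=[-2.0336]
Step 7: x=[6.7629] v=[-1.8319]
Step 8: x=[6.4683] v=[-1.4731]
Step 9: x=[6.2707] v=[-0.9881]
Step 10: x=[6.1870] v=[-0.4184]
Step 11: x=[6.2244] v=[0.1872]
First v>=0 after going negative at step 11, time=2.2000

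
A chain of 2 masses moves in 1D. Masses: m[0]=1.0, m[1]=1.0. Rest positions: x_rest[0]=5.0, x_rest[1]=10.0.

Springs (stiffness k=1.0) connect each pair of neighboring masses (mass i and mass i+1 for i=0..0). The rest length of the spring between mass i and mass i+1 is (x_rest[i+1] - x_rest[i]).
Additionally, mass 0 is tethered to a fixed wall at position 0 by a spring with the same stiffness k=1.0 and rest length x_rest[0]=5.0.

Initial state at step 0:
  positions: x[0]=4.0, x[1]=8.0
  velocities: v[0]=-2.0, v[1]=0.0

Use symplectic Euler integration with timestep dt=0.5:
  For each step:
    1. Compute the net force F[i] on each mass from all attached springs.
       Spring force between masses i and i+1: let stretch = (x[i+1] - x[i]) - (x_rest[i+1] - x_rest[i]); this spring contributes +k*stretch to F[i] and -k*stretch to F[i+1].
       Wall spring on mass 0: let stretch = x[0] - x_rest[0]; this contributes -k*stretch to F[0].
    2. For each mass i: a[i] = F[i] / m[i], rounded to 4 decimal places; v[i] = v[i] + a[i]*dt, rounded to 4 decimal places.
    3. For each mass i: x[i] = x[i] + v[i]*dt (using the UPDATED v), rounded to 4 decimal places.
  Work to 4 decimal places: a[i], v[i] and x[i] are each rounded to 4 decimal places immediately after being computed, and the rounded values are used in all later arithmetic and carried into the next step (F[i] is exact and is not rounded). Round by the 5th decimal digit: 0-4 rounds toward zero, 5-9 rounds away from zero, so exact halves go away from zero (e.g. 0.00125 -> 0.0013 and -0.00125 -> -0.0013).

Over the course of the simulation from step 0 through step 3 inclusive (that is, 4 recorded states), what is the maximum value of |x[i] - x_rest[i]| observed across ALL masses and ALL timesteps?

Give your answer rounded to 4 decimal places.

Answer: 2.4375

Derivation:
Step 0: x=[4.0000 8.0000] v=[-2.0000 0.0000]
Step 1: x=[3.0000 8.2500] v=[-2.0000 0.5000]
Step 2: x=[2.5625 8.4375] v=[-0.8750 0.3750]
Step 3: x=[2.9532 8.4063] v=[0.7813 -0.0625]
Max displacement = 2.4375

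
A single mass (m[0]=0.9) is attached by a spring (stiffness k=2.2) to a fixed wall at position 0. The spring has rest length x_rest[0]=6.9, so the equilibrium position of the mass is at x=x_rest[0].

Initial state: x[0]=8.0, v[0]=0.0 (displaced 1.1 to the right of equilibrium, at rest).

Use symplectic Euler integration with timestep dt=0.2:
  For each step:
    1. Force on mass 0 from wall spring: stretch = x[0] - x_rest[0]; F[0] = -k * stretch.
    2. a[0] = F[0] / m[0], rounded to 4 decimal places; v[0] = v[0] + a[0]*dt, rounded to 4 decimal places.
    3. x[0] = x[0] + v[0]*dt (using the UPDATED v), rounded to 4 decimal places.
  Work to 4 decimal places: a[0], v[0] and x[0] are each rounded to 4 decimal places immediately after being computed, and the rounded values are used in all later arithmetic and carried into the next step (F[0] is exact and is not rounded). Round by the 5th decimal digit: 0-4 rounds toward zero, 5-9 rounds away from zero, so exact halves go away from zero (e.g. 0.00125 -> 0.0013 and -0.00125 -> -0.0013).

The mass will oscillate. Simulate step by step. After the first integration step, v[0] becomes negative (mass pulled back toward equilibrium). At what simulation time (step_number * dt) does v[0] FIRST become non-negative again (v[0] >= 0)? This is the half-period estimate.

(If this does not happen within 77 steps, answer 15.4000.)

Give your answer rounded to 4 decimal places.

Step 0: x=[8.0000] v=[0.0000]
Step 1: x=[7.8924] v=[-0.5378]
Step 2: x=[7.6878] v=[-1.0230]
Step 3: x=[7.4062] v=[-1.4081]
Step 4: x=[7.0751] v=[-1.6556]
Step 5: x=[6.7269] v=[-1.7412]
Step 6: x=[6.3956] v=[-1.6566]
Step 7: x=[6.1136] v=[-1.4100]
Step 8: x=[5.9085] v=[-1.0255]
Step 9: x=[5.8003] v=[-0.5408]
Step 10: x=[5.7997] v=[-0.0032]
Step 11: x=[5.9066] v=[0.5347]
First v>=0 after going negative at step 11, time=2.2000

Answer: 2.2000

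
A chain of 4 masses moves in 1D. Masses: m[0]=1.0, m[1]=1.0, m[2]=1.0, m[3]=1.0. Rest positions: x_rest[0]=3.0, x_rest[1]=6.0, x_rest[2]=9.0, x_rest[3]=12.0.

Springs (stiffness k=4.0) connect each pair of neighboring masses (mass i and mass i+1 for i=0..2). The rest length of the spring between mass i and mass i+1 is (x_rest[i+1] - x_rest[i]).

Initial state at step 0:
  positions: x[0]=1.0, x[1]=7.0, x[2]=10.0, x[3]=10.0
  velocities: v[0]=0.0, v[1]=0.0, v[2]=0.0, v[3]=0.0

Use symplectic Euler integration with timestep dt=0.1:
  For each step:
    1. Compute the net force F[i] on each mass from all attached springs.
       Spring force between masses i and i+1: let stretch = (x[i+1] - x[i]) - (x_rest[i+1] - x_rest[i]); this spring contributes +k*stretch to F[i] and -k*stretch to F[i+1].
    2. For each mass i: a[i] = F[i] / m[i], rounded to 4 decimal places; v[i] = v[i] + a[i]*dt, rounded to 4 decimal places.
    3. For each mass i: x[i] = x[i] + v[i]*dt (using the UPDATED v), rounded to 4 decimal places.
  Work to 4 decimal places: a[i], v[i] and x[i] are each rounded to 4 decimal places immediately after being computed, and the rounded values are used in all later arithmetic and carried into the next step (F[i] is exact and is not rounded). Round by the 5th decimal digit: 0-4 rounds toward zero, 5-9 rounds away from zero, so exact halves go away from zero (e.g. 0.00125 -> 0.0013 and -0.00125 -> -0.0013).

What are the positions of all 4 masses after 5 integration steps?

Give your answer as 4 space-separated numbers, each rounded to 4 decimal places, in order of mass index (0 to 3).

Answer: 2.4850 5.5151 8.5151 11.4850

Derivation:
Step 0: x=[1.0000 7.0000 10.0000 10.0000] v=[0.0000 0.0000 0.0000 0.0000]
Step 1: x=[1.1200 6.8800 9.8800 10.1200] v=[1.2000 -1.2000 -1.2000 1.2000]
Step 2: x=[1.3504 6.6496 9.6496 10.3504] v=[2.3040 -2.3040 -2.3040 2.3040]
Step 3: x=[1.6728 6.3272 9.3272 10.6728] v=[3.2237 -3.2237 -3.2237 3.2237]
Step 4: x=[2.0614 5.9387 8.9387 11.0614] v=[3.8855 -3.8855 -3.8855 3.8855]
Step 5: x=[2.4850 5.5151 8.5151 11.4850] v=[4.2364 -4.2364 -4.2364 4.2364]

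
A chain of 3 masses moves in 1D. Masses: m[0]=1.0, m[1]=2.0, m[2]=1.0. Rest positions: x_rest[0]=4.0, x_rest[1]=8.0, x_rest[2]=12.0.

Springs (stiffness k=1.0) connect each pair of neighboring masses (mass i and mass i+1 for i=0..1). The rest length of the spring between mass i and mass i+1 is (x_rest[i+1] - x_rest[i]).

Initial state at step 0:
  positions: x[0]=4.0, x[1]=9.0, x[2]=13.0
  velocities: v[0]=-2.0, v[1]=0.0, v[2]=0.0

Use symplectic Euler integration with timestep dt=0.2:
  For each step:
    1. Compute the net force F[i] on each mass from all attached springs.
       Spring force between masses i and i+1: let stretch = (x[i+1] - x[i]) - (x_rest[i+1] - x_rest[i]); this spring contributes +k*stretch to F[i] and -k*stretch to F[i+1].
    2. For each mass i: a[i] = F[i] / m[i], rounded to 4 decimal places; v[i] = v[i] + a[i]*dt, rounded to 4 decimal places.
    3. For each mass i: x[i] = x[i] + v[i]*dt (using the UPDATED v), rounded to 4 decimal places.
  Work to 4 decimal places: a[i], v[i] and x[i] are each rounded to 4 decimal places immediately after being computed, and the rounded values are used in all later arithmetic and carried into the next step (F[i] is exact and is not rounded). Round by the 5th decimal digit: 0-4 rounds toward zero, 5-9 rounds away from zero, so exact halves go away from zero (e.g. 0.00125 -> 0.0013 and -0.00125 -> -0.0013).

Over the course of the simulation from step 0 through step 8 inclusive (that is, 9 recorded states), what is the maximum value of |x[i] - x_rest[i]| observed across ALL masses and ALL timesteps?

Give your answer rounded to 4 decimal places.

Step 0: x=[4.0000 9.0000 13.0000] v=[-2.0000 0.0000 0.0000]
Step 1: x=[3.6400 8.9800 13.0000] v=[-1.8000 -0.1000 0.0000]
Step 2: x=[3.3336 8.9336 12.9992] v=[-1.5320 -0.2320 -0.0040]
Step 3: x=[3.0912 8.8565 12.9958] v=[-1.2120 -0.3854 -0.0171]
Step 4: x=[2.9194 8.7469 12.9868] v=[-0.8589 -0.5480 -0.0450]
Step 5: x=[2.8207 8.6055 12.9682] v=[-0.4934 -0.7068 -0.0930]
Step 6: x=[2.7934 8.4357 12.9351] v=[-0.1364 -0.8490 -0.1655]
Step 7: x=[2.8318 8.2430 12.8820] v=[0.1921 -0.9633 -0.2654]
Step 8: x=[2.9267 8.0349 12.8034] v=[0.4743 -1.0405 -0.3932]
Max displacement = 1.2066

Answer: 1.2066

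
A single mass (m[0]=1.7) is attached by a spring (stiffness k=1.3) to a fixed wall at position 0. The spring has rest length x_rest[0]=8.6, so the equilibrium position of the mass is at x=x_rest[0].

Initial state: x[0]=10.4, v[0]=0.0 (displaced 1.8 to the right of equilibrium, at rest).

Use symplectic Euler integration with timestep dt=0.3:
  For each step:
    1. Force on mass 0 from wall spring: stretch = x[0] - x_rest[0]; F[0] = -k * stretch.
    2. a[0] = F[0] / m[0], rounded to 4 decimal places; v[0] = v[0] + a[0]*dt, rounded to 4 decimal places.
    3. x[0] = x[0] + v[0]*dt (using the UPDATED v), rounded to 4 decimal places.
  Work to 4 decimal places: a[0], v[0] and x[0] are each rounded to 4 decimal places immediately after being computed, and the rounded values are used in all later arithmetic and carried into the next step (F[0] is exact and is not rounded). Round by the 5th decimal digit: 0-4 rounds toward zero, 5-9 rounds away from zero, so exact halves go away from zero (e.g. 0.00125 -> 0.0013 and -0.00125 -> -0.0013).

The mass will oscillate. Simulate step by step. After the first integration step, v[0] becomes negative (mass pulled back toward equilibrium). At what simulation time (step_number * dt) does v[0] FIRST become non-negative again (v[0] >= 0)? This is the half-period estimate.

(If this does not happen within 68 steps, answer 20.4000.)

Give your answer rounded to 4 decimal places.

Answer: 3.6000

Derivation:
Step 0: x=[10.4000] v=[0.0000]
Step 1: x=[10.2761] v=[-0.4130]
Step 2: x=[10.0369] v=[-0.7975]
Step 3: x=[9.6988] v=[-1.1271]
Step 4: x=[9.2850] v=[-1.3792]
Step 5: x=[8.8241] v=[-1.5363]
Step 6: x=[8.3478] v=[-1.5877]
Step 7: x=[7.8889] v=[-1.5298]
Step 8: x=[7.4789] v=[-1.3667]
Step 9: x=[7.1461] v=[-1.1095]
Step 10: x=[6.9133] v=[-0.7760]
Step 11: x=[6.7966] v=[-0.3891]
Step 12: x=[6.8040] v=[0.0246]
First v>=0 after going negative at step 12, time=3.6000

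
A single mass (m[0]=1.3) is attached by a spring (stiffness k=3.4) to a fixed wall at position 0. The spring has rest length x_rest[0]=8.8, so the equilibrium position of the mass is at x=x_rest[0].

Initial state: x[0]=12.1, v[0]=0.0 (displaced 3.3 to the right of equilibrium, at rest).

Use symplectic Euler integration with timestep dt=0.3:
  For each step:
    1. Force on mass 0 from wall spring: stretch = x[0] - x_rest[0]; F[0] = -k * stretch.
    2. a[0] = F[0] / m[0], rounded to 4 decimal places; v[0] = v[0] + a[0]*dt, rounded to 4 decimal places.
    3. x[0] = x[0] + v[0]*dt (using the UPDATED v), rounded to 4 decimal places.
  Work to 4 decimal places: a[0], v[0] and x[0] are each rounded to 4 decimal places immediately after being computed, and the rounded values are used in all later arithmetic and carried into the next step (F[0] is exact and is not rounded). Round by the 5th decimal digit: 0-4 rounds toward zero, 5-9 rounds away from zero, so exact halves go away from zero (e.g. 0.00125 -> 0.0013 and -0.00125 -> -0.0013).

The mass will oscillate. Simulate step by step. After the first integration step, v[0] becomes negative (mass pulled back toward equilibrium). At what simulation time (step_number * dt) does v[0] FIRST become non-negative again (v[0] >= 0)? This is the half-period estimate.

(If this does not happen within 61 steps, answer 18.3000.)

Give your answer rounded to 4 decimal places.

Answer: 2.1000

Derivation:
Step 0: x=[12.1000] v=[0.0000]
Step 1: x=[11.3232] v=[-2.5892]
Step 2: x=[9.9525] v=[-4.5689]
Step 3: x=[8.3105] v=[-5.4732]
Step 4: x=[6.7838] v=[-5.0891]
Step 5: x=[5.7316] v=[-3.5072]
Step 6: x=[5.4017] v=[-1.0997]
Step 7: x=[5.8717] v=[1.5667]
First v>=0 after going negative at step 7, time=2.1000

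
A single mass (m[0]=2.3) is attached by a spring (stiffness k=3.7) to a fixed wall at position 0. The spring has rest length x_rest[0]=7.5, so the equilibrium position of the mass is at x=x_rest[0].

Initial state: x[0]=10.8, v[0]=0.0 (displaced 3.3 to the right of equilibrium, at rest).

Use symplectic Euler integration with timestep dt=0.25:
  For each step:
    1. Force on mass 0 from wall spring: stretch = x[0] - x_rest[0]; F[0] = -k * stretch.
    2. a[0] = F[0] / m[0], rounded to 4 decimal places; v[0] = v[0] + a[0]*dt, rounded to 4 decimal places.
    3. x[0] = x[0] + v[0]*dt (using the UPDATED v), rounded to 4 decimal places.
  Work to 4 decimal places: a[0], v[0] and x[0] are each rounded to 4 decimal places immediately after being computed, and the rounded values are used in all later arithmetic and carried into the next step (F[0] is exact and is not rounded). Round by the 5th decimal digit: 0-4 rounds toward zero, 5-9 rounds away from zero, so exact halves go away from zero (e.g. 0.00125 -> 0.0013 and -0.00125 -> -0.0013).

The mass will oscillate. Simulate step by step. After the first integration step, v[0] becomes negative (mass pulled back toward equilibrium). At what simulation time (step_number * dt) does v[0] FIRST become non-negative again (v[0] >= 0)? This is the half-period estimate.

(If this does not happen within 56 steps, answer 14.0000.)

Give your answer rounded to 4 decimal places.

Step 0: x=[10.8000] v=[0.0000]
Step 1: x=[10.4682] v=[-1.3272]
Step 2: x=[9.8380] v=[-2.5209]
Step 3: x=[8.9727] v=[-3.4612]
Step 4: x=[7.9593] v=[-4.0535]
Step 5: x=[6.8998] v=[-4.2382]
Step 6: x=[5.9006] v=[-3.9968]
Step 7: x=[5.0622] v=[-3.3536]
Step 8: x=[4.4689] v=[-2.3732]
Step 9: x=[4.1804] v=[-1.1542]
Step 10: x=[4.2256] v=[0.1809]
First v>=0 after going negative at step 10, time=2.5000

Answer: 2.5000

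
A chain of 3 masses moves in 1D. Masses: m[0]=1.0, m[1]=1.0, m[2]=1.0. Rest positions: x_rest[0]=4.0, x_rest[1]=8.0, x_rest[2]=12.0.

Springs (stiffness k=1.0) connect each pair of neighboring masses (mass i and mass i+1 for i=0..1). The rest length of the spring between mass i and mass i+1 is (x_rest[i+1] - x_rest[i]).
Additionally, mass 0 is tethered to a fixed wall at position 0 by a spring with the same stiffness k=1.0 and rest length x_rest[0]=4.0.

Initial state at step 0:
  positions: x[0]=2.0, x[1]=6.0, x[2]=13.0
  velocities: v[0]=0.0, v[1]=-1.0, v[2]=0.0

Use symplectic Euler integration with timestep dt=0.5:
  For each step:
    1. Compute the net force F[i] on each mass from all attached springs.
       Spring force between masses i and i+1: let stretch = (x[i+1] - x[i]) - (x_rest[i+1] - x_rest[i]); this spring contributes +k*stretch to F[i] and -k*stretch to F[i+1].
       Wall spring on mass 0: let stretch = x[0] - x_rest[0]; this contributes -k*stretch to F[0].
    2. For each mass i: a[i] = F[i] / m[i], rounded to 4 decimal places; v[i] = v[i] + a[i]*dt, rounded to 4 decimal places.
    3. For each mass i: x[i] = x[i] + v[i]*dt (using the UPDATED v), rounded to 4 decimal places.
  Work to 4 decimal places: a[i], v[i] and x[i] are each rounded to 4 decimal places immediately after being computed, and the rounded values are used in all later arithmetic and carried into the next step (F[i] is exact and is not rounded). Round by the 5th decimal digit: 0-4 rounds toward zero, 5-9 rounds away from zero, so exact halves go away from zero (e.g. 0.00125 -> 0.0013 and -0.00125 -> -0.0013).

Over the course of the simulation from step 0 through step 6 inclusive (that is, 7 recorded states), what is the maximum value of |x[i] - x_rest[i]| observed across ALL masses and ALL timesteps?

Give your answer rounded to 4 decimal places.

Step 0: x=[2.0000 6.0000 13.0000] v=[0.0000 -1.0000 0.0000]
Step 1: x=[2.5000 6.2500 12.2500] v=[1.0000 0.5000 -1.5000]
Step 2: x=[3.3125 7.0625 11.0000] v=[1.6250 1.6250 -2.5000]
Step 3: x=[4.2344 7.9219 9.7656] v=[1.8438 1.7188 -2.4688]
Step 4: x=[5.0196 8.3204 9.0703] v=[1.5704 0.7969 -1.3907]
Step 5: x=[5.3751 8.0811 9.1875] v=[0.7110 -0.4786 0.2344]
Step 6: x=[5.0633 7.4419 10.0281] v=[-0.6236 -1.2784 1.6812]
Max displacement = 2.9297

Answer: 2.9297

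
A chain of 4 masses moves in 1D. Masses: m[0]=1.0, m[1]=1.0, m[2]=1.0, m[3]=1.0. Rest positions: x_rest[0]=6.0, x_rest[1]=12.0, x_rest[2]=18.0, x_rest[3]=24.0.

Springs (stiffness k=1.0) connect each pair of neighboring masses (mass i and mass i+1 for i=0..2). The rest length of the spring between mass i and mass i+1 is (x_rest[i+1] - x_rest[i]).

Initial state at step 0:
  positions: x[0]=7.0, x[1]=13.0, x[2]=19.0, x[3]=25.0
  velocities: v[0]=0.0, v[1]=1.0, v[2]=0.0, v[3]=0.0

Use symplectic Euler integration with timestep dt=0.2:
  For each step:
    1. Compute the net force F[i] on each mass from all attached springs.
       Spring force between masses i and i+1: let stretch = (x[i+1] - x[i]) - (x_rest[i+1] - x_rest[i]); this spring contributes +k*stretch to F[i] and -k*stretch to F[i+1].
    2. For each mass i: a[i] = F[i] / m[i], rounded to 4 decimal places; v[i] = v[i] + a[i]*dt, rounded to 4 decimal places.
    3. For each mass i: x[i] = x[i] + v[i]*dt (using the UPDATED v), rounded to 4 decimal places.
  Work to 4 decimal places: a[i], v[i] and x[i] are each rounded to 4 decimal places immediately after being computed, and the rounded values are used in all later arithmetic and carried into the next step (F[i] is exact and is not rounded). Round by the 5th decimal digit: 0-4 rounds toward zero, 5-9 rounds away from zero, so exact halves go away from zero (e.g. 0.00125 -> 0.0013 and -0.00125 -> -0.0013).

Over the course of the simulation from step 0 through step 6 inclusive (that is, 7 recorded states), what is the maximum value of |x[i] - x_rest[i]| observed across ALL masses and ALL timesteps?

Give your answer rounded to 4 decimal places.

Answer: 1.7391

Derivation:
Step 0: x=[7.0000 13.0000 19.0000 25.0000] v=[0.0000 1.0000 0.0000 0.0000]
Step 1: x=[7.0000 13.2000 19.0000 25.0000] v=[0.0000 1.0000 0.0000 0.0000]
Step 2: x=[7.0080 13.3840 19.0080 25.0000] v=[0.0400 0.9200 0.0400 0.0000]
Step 3: x=[7.0310 13.5379 19.0307 25.0003] v=[0.1152 0.7696 0.1136 0.0016]
Step 4: x=[7.0743 13.6513 19.0725 25.0018] v=[0.2166 0.5668 0.2090 0.0077]
Step 5: x=[7.1407 13.7184 19.1346 25.0062] v=[0.3320 0.3356 0.3106 0.0218]
Step 6: x=[7.2302 13.7391 19.2149 25.0157] v=[0.4475 0.1033 0.4017 0.0475]
Max displacement = 1.7391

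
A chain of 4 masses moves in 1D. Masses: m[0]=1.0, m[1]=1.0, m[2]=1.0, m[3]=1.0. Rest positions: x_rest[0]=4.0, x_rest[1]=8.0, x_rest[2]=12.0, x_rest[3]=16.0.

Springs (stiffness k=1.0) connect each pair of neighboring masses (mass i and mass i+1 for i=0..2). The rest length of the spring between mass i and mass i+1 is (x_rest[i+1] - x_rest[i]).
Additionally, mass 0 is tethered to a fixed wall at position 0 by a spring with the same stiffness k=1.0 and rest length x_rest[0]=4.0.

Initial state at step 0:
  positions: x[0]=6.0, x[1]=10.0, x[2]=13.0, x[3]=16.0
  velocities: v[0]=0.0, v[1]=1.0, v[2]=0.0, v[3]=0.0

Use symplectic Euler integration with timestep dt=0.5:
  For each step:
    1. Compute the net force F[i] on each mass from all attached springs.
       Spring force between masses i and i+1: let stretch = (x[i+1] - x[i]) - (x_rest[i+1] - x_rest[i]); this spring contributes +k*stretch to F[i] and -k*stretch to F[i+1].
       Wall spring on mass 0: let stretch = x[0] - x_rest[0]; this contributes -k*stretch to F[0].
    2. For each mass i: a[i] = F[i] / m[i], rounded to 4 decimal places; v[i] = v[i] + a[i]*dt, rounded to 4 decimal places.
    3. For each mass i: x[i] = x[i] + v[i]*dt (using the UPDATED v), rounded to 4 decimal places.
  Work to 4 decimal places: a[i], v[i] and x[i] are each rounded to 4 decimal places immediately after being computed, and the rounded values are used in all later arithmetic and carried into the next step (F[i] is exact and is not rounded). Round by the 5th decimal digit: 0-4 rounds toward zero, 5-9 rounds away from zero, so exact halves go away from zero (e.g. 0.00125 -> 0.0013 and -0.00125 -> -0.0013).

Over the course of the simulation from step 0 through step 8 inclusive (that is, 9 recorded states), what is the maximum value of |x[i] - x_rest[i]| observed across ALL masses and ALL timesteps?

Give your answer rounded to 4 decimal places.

Answer: 2.6113

Derivation:
Step 0: x=[6.0000 10.0000 13.0000 16.0000] v=[0.0000 1.0000 0.0000 0.0000]
Step 1: x=[5.5000 10.2500 13.0000 16.2500] v=[-1.0000 0.5000 0.0000 0.5000]
Step 2: x=[4.8125 10.0000 13.1250 16.6875] v=[-1.3750 -0.5000 0.2500 0.8750]
Step 3: x=[4.2188 9.2344 13.3594 17.2344] v=[-1.1875 -1.5313 0.4688 1.0938]
Step 4: x=[3.8243 8.2461 13.5313 17.8126] v=[-0.7891 -1.9766 0.3438 1.1563]
Step 5: x=[3.5791 7.4737 13.4522 18.3205] v=[-0.4904 -1.5449 -0.1582 1.0157]
Step 6: x=[3.4128 7.2222 13.0956 18.6113] v=[-0.3327 -0.5030 -0.7133 0.5816]
Step 7: x=[3.3456 7.4867 12.6495 18.5232] v=[-0.1344 0.5290 -0.8922 -0.1763]
Step 8: x=[3.4773 8.0067 12.3811 17.9666] v=[0.2634 1.0399 -0.5368 -1.1132]
Max displacement = 2.6113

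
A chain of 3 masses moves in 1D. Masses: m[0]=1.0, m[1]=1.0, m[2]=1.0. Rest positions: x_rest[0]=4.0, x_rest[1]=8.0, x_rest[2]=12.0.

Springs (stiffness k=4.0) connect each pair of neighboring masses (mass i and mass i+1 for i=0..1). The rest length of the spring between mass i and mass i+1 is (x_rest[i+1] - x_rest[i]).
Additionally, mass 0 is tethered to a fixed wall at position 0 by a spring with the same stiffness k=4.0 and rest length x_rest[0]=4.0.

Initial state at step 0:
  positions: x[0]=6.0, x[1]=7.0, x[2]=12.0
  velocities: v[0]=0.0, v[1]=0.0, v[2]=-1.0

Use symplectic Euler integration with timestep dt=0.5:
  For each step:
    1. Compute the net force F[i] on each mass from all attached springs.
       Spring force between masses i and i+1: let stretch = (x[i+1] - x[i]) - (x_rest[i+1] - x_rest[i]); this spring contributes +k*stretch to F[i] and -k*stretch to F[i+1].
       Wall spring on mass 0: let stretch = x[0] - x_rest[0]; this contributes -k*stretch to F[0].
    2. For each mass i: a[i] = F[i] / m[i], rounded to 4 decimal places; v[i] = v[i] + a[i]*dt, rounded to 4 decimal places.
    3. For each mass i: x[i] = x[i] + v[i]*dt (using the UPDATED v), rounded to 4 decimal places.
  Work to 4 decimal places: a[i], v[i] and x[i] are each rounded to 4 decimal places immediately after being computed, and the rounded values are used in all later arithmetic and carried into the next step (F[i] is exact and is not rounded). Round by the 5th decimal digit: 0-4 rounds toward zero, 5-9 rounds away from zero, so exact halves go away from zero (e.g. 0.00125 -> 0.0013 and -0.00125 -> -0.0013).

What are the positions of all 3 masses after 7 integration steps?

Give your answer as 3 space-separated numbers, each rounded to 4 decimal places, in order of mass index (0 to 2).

Step 0: x=[6.0000 7.0000 12.0000] v=[0.0000 0.0000 -1.0000]
Step 1: x=[1.0000 11.0000 10.5000] v=[-10.0000 8.0000 -3.0000]
Step 2: x=[5.0000 4.5000 13.5000] v=[8.0000 -13.0000 6.0000]
Step 3: x=[3.5000 7.5000 11.5000] v=[-3.0000 6.0000 -4.0000]
Step 4: x=[2.5000 10.5000 9.5000] v=[-2.0000 6.0000 -4.0000]
Step 5: x=[7.0000 4.5000 12.5000] v=[9.0000 -12.0000 6.0000]
Step 6: x=[2.0000 9.0000 11.5000] v=[-10.0000 9.0000 -2.0000]
Step 7: x=[2.0000 9.0000 12.0000] v=[0.0000 0.0000 1.0000]

Answer: 2.0000 9.0000 12.0000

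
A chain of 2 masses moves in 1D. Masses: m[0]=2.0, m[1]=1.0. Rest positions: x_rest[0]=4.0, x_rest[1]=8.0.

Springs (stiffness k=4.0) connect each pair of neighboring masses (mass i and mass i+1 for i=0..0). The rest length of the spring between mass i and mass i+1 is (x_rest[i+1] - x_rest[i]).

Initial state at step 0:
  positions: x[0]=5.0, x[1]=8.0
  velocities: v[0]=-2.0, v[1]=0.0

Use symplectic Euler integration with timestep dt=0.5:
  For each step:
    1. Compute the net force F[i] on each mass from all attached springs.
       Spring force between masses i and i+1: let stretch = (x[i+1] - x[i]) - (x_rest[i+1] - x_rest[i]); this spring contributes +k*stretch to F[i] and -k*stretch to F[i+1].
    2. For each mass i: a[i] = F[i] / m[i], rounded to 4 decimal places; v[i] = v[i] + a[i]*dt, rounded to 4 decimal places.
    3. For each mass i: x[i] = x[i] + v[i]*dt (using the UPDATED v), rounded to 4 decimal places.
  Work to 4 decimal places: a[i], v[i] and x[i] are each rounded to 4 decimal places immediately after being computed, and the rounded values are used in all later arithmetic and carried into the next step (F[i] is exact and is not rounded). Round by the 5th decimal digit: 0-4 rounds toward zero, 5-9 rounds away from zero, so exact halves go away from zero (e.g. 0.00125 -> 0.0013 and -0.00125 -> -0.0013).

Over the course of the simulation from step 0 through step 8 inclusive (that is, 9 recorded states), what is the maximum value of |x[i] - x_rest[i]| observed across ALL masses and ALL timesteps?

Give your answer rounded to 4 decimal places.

Step 0: x=[5.0000 8.0000] v=[-2.0000 0.0000]
Step 1: x=[3.5000 9.0000] v=[-3.0000 2.0000]
Step 2: x=[2.7500 8.5000] v=[-1.5000 -1.0000]
Step 3: x=[2.8750 6.2500] v=[0.2500 -4.5000]
Step 4: x=[2.6875 4.6250] v=[-0.3750 -3.2500]
Step 5: x=[1.4688 5.0625] v=[-2.4375 0.8750]
Step 6: x=[0.0469 5.9063] v=[-2.8438 1.6876]
Step 7: x=[-0.4453 4.8907] v=[-0.9844 -2.0312]
Step 8: x=[-0.2695 2.5391] v=[0.3516 -4.7032]
Max displacement = 5.4609

Answer: 5.4609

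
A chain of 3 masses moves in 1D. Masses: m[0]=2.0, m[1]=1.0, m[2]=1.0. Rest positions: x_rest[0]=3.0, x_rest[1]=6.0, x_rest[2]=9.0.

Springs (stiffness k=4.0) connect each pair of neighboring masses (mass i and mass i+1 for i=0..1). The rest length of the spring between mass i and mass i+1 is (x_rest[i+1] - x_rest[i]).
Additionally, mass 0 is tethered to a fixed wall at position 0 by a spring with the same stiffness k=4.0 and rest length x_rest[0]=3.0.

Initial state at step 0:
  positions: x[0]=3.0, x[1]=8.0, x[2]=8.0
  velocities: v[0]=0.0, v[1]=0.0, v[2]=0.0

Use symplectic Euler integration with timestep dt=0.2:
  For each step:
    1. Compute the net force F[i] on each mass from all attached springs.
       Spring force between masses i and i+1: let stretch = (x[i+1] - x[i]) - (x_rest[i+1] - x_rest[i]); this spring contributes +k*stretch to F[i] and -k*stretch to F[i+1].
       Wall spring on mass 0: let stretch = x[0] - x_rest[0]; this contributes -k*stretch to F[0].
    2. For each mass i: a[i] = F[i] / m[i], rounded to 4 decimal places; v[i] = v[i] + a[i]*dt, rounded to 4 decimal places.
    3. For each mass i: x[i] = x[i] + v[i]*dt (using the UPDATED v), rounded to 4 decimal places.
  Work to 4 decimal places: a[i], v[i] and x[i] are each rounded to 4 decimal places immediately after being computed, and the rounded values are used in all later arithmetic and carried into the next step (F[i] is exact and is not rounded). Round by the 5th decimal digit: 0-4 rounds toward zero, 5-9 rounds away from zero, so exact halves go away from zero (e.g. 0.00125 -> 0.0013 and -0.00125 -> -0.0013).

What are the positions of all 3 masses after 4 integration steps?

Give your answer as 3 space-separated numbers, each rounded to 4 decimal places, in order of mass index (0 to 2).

Answer: 3.5372 4.3165 10.3185

Derivation:
Step 0: x=[3.0000 8.0000 8.0000] v=[0.0000 0.0000 0.0000]
Step 1: x=[3.1600 7.2000 8.4800] v=[0.8000 -4.0000 2.4000]
Step 2: x=[3.3904 5.9584 9.2352] v=[1.1520 -6.2080 3.7760]
Step 3: x=[3.5550 4.8302 9.9461] v=[0.8230 -5.6410 3.5546]
Step 4: x=[3.5372 4.3165 10.3185] v=[-0.0889 -2.5684 1.8619]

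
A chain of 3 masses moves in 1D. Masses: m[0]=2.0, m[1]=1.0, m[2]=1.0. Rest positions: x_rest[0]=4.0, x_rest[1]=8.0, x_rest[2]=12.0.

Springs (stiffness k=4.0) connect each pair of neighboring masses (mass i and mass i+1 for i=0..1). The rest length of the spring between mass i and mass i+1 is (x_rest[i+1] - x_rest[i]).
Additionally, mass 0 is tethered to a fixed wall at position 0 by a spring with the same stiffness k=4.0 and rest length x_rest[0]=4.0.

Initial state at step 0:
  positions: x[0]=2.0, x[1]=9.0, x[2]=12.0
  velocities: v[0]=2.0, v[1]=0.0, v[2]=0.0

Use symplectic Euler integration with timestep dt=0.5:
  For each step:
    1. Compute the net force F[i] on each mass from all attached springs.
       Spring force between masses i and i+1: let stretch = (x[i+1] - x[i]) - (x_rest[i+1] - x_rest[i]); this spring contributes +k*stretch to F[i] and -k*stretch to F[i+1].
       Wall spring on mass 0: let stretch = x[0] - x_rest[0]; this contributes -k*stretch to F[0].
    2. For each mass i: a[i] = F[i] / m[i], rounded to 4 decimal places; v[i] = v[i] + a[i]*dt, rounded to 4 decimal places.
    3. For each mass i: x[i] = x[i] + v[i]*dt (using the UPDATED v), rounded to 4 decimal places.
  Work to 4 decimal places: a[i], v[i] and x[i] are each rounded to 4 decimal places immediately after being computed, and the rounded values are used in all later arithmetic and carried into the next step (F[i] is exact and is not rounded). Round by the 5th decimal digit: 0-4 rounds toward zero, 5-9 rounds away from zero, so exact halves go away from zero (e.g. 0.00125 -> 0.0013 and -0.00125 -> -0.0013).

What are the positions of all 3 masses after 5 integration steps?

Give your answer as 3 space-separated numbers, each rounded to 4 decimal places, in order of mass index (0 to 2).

Step 0: x=[2.0000 9.0000 12.0000] v=[2.0000 0.0000 0.0000]
Step 1: x=[5.5000 5.0000 13.0000] v=[7.0000 -8.0000 2.0000]
Step 2: x=[6.0000 9.5000 10.0000] v=[1.0000 9.0000 -6.0000]
Step 3: x=[5.2500 11.0000 10.5000] v=[-1.5000 3.0000 1.0000]
Step 4: x=[4.7500 6.2500 15.5000] v=[-1.0000 -9.5000 10.0000]
Step 5: x=[2.6250 9.2500 15.2500] v=[-4.2500 6.0000 -0.5000]

Answer: 2.6250 9.2500 15.2500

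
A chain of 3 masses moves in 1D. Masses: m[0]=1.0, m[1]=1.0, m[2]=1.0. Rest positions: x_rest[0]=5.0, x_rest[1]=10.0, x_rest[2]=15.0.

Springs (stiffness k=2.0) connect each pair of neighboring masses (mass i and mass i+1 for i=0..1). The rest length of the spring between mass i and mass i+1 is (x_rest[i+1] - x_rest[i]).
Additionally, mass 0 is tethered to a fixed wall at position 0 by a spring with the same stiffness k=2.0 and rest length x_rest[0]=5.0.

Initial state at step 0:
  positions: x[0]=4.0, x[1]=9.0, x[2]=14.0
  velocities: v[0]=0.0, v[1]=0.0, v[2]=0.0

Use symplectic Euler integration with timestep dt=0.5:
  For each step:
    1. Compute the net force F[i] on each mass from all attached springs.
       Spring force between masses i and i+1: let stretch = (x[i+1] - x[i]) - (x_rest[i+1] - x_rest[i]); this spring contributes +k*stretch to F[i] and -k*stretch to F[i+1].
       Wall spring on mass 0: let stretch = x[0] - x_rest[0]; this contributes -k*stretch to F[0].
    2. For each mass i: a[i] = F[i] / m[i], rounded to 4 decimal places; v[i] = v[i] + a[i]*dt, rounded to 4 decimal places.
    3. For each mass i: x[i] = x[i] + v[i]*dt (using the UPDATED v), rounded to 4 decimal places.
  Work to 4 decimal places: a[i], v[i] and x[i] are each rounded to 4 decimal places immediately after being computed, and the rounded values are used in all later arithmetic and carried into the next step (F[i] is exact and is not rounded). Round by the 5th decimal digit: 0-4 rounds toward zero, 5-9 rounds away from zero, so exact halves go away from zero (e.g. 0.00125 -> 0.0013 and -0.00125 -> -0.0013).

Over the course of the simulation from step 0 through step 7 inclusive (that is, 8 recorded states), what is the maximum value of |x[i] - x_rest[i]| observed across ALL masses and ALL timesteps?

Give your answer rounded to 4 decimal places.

Answer: 1.1954

Derivation:
Step 0: x=[4.0000 9.0000 14.0000] v=[0.0000 0.0000 0.0000]
Step 1: x=[4.5000 9.0000 14.0000] v=[1.0000 0.0000 0.0000]
Step 2: x=[5.0000 9.2500 14.0000] v=[1.0000 0.5000 0.0000]
Step 3: x=[5.1250 9.7500 14.1250] v=[0.2500 1.0000 0.2500]
Step 4: x=[5.0000 10.1250 14.5625] v=[-0.2500 0.7500 0.8750]
Step 5: x=[4.9375 10.1563 15.2813] v=[-0.1250 0.0625 1.4375]
Step 6: x=[5.0157 10.1407 15.9376] v=[0.1563 -0.0313 1.3125]
Step 7: x=[5.1485 10.4610 16.1954] v=[0.2656 0.6406 0.5156]
Max displacement = 1.1954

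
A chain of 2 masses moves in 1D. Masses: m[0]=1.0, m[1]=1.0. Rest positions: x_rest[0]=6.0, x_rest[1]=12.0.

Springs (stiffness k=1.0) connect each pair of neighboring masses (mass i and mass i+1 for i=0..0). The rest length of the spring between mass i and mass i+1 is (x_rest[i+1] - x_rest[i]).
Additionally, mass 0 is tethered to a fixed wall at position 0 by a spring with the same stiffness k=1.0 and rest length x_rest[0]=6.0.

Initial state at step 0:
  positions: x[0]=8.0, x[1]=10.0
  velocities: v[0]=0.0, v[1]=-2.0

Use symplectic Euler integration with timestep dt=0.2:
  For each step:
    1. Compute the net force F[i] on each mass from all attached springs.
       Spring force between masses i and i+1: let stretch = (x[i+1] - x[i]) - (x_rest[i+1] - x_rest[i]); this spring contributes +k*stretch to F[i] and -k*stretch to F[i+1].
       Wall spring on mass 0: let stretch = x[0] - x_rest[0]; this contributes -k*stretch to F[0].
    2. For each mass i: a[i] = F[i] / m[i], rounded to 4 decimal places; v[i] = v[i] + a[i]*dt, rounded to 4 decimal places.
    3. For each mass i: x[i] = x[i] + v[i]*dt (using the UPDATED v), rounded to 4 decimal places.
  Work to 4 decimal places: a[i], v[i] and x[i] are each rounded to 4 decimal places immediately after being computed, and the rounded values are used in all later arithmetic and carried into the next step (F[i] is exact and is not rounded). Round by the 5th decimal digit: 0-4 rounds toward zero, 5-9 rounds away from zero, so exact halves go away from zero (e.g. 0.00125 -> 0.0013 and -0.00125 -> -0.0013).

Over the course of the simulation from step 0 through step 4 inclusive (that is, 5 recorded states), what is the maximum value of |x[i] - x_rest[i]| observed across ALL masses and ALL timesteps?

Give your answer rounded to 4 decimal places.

Step 0: x=[8.0000 10.0000] v=[0.0000 -2.0000]
Step 1: x=[7.7600 9.7600] v=[-1.2000 -1.2000]
Step 2: x=[7.2896 9.6800] v=[-2.3520 -0.4000]
Step 3: x=[6.6232 9.7444] v=[-3.3318 0.3219]
Step 4: x=[5.8168 9.9239] v=[-4.0322 0.8977]
Max displacement = 2.3200

Answer: 2.3200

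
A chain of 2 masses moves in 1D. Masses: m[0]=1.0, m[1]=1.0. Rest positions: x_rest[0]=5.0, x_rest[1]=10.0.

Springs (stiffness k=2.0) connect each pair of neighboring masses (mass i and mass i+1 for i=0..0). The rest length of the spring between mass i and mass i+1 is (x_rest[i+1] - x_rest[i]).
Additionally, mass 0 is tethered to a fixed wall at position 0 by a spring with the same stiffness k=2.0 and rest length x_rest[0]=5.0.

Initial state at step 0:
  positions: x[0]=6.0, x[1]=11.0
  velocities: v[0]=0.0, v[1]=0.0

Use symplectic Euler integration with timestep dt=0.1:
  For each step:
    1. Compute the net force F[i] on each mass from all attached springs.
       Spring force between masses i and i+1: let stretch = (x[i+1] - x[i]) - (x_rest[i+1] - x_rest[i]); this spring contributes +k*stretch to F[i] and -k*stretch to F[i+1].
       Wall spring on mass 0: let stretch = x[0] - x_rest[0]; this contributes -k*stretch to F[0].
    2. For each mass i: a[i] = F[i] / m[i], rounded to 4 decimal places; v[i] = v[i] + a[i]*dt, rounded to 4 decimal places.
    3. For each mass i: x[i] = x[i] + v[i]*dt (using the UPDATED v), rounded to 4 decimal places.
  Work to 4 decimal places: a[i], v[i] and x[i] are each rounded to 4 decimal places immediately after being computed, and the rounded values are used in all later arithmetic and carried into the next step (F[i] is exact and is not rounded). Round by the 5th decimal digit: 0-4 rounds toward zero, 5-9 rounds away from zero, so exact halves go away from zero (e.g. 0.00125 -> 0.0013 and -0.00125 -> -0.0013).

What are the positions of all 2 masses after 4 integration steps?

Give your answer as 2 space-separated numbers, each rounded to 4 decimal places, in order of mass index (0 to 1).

Answer: 5.8118 10.9941

Derivation:
Step 0: x=[6.0000 11.0000] v=[0.0000 0.0000]
Step 1: x=[5.9800 11.0000] v=[-0.2000 0.0000]
Step 2: x=[5.9408 10.9996] v=[-0.3920 -0.0040]
Step 3: x=[5.8840 10.9980] v=[-0.5684 -0.0158]
Step 4: x=[5.8118 10.9941] v=[-0.7224 -0.0386]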